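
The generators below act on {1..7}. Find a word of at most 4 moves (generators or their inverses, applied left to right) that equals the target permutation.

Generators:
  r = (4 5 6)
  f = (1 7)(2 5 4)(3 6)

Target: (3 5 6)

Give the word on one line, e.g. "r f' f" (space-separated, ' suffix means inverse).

  after r: (4 5 6)
  after f': (1 7)(2 4)(3 6 5)
  after r: (1 7)(2 5 3 4)
  after f': (3 5 6)

r f' r f'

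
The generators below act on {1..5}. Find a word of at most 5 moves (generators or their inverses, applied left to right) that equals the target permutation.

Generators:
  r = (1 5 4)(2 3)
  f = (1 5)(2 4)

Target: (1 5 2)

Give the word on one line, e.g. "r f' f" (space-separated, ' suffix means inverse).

  after f': (1 5)(2 4)
  after r: (1 4 3 2)
  after r: (2 5 4)
  after f: (1 5 2)

f' r r f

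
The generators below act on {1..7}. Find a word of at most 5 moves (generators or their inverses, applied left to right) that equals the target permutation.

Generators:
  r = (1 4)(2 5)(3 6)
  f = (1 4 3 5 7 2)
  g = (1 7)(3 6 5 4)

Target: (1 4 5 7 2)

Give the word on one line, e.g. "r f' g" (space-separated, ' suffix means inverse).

r f g'

  after r: (1 4)(2 5)(3 6)
  after f: (1 3 6 5)(2 7)
  after g': (1 4 5 7 2)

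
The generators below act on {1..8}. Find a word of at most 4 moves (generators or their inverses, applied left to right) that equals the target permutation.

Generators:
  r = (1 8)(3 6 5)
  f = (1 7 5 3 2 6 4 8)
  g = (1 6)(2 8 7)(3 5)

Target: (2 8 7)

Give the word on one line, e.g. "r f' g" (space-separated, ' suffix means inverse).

g' g'

  after g': (1 6)(2 7 8)(3 5)
  after g': (2 8 7)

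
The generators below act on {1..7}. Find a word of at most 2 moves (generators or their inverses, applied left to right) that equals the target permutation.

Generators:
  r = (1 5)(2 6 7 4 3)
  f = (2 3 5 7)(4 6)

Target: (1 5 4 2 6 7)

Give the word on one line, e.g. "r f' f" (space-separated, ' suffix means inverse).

f' r'

  after f': (2 7 5 3)(4 6)
  after r': (1 5 4 2 6 7)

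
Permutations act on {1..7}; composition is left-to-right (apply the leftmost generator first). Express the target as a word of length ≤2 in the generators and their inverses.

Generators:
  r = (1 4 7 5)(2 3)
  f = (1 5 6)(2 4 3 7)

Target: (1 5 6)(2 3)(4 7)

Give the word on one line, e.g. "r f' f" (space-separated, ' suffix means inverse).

  after f': (1 6 5)(2 7 3 4)
  after f': (1 5 6)(2 3)(4 7)

f' f'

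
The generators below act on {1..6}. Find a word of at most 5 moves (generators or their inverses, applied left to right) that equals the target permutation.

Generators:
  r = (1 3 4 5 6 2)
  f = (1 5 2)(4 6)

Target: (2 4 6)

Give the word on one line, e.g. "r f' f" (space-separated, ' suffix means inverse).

r f' f' r'

  after r: (1 3 4 5 6 2)
  after f': (1 3 6 5 4)
  after f': (1 3 4 2 5 6)
  after r': (2 4 6)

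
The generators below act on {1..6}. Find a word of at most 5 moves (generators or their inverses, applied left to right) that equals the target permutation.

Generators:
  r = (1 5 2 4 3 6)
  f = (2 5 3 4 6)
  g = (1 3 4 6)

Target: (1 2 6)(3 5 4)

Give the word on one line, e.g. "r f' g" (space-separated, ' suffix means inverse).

  after g: (1 3 4 6)
  after r': (1 4 3 2 5)
  after r': (1 2)(3 5 6)
  after g': (1 2 6)(3 5 4)

g r' r' g'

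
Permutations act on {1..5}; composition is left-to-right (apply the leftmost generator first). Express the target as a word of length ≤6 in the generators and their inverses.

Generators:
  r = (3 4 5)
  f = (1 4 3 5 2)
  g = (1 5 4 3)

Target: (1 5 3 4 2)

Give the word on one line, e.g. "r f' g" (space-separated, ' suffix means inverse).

f r' f' r' f

  after f: (1 4 3 5 2)
  after r': (1 3 4 5 2)
  after f': (1 4 3)
  after r': (1 3)(4 5)
  after f: (1 5 3 4 2)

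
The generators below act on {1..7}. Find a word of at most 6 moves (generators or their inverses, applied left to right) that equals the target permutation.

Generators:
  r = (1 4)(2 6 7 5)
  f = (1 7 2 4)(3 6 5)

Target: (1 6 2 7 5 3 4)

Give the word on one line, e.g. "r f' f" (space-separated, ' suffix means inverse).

  after f: (1 7 2 4)(3 6 5)
  after r': (1 6 7 5 3 2)
  after f': (1 3 7 6)(2 4)
  after f': (1 5 6 4 7 3)
  after f': (1 6 2 7 5 3 4)

f r' f' f' f'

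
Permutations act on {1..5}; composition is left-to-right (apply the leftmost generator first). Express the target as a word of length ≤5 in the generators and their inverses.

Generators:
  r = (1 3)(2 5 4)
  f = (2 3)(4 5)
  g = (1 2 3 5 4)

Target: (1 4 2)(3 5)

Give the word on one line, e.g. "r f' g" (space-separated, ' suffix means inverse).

g r f

  after g: (1 2 3 5 4)
  after r: (1 5 2)(3 4)
  after f: (1 4 2)(3 5)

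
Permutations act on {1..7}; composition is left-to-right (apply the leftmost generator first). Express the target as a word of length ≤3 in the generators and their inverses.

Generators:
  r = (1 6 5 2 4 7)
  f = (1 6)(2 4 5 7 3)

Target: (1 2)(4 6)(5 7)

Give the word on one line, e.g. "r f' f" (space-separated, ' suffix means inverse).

  after r': (1 7 4 2 5 6)
  after r': (1 4 5)(2 6 7)
  after r': (1 2)(4 6)(5 7)

r' r' r'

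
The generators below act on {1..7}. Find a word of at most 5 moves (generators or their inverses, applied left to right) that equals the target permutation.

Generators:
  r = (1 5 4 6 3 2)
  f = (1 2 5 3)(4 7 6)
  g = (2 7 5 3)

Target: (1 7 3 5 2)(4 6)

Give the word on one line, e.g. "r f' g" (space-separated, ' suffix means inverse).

  after g: (2 7 5 3)
  after f: (1 2 6 4 7 3 5)
  after r: (2 3 4 7)
  after f: (1 2)(3 7 5)(4 6)
  after g: (1 7 3 5 2)(4 6)

g f r f g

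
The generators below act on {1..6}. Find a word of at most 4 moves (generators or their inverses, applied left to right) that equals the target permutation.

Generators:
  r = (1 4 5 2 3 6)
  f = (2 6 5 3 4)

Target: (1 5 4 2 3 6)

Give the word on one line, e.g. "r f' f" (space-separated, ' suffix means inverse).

r' r' f r

  after r': (1 6 3 2 5 4)
  after r': (1 3 5)(2 4 6)
  after f: (1 4 5)
  after r: (1 5 4 2 3 6)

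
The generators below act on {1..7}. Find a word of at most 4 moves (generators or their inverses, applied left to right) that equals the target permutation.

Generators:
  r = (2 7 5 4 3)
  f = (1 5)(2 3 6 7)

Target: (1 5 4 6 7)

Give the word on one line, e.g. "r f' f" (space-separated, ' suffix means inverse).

  after r: (2 7 5 4 3)
  after f: (1 5 4 6 7)

r f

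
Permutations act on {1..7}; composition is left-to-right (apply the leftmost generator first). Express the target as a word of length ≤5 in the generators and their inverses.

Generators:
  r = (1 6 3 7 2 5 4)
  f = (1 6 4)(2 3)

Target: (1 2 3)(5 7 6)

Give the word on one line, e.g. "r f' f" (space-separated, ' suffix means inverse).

  after f: (1 6 4)(2 3)
  after f: (1 4 6)
  after r': (1 5 2 7 3 6 4)
  after r': (1 2 3)(5 7 6)

f f r' r'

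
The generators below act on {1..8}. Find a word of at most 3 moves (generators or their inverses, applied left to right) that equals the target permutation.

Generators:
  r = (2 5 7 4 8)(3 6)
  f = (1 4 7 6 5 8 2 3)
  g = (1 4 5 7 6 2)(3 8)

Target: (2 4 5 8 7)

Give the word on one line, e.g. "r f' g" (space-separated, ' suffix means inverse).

  after r': (2 8 4 7 5)(3 6)
  after r': (2 4 5 8 7)

r' r'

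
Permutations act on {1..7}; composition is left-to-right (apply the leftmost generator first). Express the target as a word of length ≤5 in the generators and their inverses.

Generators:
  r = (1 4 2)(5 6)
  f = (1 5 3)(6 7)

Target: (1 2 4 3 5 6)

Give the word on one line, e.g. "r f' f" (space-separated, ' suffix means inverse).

r' f f

  after r': (1 2 4)(5 6)
  after f: (1 2 4 5 7 6 3)
  after f: (1 2 4 3 5 6)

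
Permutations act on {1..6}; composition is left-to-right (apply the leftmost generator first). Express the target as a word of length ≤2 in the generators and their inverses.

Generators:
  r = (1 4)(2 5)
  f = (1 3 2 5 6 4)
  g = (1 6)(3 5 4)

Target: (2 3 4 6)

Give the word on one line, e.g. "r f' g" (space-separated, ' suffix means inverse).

  after f': (1 4 6 5 2 3)
  after r: (2 3 4 6)

f' r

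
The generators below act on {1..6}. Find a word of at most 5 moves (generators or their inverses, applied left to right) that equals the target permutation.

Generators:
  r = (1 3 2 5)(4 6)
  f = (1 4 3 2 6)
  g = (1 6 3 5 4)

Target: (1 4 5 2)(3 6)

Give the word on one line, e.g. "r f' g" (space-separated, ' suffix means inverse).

  after r: (1 3 2 5)(4 6)
  after g: (1 5 6)(2 4 3)
  after r: (2 6 3 5 4)
  after r: (1 3)(2 4 5 6)
  after f': (1 4 5 2)(3 6)

r g r r f'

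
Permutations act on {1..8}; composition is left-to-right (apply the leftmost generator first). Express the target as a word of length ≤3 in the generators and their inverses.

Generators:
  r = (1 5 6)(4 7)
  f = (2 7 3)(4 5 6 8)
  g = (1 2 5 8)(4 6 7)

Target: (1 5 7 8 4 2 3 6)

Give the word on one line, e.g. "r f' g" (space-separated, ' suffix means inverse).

f' g g

  after f': (2 3 7)(4 8 6 5)
  after g: (1 2 3 4)(5 6 8 7)
  after g: (1 5 7 8 4 2 3 6)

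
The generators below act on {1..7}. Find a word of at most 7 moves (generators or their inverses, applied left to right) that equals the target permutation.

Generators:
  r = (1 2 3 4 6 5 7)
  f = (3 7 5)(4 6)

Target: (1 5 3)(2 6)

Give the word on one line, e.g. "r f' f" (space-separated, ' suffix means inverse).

r r r f' r

  after r: (1 2 3 4 6 5 7)
  after r: (1 3 6 7 2 4 5)
  after r: (1 4 7 3 5 2 6)
  after f': (1 6)(2 4 3 7 5)
  after r: (1 5 3)(2 6)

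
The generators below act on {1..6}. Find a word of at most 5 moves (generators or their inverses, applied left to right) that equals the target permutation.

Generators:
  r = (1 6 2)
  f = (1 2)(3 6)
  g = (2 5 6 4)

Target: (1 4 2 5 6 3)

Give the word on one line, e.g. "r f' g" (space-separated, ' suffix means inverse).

r f r f' g

  after r: (1 6 2)
  after f: (1 3 6)
  after r: (1 3 2)
  after f': (1 6 3)
  after g: (1 4 2 5 6 3)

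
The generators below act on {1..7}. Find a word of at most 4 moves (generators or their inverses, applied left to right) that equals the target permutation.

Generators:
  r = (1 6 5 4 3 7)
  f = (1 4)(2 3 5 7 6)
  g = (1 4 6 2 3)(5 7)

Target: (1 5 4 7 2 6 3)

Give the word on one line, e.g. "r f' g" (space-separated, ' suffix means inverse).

r' g'

  after r': (1 7 3 4 5 6)
  after g': (1 5 4 7 2 6 3)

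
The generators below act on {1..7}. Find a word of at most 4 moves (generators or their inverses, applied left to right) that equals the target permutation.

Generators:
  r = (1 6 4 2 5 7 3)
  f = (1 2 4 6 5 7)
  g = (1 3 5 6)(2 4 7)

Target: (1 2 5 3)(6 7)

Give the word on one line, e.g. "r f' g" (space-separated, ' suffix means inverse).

  after g: (1 3 5 6)(2 4 7)
  after g: (1 5)(2 7 4)(3 6)
  after r': (1 2 5 3)(6 7)

g g r'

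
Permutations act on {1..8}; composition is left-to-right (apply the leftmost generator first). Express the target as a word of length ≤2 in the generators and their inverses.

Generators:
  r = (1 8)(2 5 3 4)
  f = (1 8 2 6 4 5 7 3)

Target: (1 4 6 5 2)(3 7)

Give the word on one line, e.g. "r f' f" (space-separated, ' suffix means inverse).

  after f': (1 3 7 5 4 6 2 8)
  after r: (1 4 6 5 2)(3 7)

f' r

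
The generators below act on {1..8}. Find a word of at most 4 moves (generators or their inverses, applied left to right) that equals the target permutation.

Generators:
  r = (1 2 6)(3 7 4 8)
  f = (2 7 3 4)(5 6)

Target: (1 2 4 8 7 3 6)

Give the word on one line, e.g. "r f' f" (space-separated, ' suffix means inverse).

f f r' r'

  after f: (2 7 3 4)(5 6)
  after f: (2 3)(4 7)
  after r': (1 6 2 8 4 3)
  after r': (1 2 4 8 7 3 6)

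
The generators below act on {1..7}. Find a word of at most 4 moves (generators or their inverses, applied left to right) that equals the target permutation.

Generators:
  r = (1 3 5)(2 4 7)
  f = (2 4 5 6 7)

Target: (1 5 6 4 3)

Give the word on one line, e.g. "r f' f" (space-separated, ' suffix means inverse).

f r'

  after f: (2 4 5 6 7)
  after r': (1 5 6 4 3)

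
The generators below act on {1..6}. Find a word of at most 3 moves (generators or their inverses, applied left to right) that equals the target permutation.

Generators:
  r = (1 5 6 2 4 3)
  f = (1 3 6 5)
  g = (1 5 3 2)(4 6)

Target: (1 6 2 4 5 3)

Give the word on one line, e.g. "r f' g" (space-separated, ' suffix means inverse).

  after g': (1 2 3 5)(4 6)
  after r': (1 6 2 4 5 3)

g' r'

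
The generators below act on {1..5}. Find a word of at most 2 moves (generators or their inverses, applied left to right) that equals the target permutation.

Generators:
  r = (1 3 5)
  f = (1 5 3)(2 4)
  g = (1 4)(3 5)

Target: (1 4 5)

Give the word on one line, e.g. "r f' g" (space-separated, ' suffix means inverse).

g' r'

  after g': (1 4)(3 5)
  after r': (1 4 5)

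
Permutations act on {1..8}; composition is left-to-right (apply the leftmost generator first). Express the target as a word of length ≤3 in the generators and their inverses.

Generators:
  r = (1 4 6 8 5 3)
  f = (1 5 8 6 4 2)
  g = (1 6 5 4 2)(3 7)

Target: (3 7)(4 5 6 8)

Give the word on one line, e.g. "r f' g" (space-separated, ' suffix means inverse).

  after f': (1 2 4 6 8 5)
  after g: (3 7)(4 5 6 8)

f' g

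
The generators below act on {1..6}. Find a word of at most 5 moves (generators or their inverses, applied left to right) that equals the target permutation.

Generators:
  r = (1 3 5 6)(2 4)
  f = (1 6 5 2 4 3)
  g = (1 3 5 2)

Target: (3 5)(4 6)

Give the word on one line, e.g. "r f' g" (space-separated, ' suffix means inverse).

f g r

  after f: (1 6 5 2 4 3)
  after g: (1 6 2 4 5)
  after r: (3 5)(4 6)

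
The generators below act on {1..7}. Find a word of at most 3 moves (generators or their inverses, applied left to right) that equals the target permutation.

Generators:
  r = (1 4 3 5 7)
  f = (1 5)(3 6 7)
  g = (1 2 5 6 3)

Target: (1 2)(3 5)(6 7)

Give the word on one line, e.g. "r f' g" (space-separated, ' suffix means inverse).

  after f: (1 5)(3 6 7)
  after g': (1 2)(3 5)(6 7)

f g'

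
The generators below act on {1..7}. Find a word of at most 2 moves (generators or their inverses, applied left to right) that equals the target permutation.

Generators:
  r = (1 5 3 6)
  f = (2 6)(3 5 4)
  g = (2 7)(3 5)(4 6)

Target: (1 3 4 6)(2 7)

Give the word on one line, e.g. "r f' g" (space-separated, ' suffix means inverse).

r g'

  after r: (1 5 3 6)
  after g': (1 3 4 6)(2 7)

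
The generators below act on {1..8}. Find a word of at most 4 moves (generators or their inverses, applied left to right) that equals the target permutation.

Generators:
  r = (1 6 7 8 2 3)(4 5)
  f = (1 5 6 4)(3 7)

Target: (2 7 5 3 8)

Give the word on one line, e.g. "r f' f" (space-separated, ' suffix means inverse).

f r f

  after f: (1 5 6 4)(3 7)
  after r: (1 4 6 5 7)(2 3 8)
  after f: (2 7 5 3 8)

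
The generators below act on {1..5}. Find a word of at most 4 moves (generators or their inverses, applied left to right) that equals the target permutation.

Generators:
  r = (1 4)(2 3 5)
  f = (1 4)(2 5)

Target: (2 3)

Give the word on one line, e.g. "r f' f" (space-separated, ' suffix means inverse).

  after f': (1 4)(2 5)
  after r': (2 3)

f' r'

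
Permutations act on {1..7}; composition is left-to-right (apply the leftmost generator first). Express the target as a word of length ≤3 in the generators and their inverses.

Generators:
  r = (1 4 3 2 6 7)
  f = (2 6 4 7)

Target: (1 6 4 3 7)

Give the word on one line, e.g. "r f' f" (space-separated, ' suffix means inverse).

  after r: (1 4 3 2 6 7)
  after f': (1 6 4 3 7)

r f'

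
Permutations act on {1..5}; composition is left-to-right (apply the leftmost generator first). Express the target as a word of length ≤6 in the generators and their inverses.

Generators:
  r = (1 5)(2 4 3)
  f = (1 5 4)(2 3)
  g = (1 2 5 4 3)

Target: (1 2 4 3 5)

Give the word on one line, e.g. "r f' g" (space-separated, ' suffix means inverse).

  after f: (1 5 4)(2 3)
  after g': (1 2 4 3)
  after r: (1 4 2 3 5)
  after r: (1 3)
  after r: (1 2 4 3 5)

f g' r r r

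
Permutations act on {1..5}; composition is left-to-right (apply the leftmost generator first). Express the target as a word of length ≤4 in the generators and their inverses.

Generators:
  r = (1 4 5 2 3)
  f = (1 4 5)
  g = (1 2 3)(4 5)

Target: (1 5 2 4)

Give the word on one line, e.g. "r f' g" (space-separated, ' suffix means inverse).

f' g' r

  after f': (1 5 4)
  after g': (1 4 3 2)
  after r: (1 5 2 4)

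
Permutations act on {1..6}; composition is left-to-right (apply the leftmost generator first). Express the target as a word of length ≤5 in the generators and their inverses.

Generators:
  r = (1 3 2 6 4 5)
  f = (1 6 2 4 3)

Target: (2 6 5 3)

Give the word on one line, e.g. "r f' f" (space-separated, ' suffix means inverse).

f' f' f' r f'

  after f': (1 3 4 2 6)
  after f': (1 4 6 3 2)
  after f': (1 2 3 6 4)
  after r: (1 6 5)(3 4)
  after f': (2 6 5 3)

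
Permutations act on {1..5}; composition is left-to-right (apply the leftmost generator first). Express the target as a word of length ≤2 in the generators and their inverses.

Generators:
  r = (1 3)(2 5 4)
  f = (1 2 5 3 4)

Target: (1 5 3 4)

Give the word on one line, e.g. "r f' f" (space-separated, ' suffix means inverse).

r f'

  after r: (1 3)(2 5 4)
  after f': (1 5 3 4)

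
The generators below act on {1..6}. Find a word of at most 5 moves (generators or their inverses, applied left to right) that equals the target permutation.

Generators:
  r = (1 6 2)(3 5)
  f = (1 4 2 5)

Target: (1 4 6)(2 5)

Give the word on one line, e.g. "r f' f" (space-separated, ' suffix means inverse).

  after f: (1 4 2 5)
  after r: (1 4)(2 3 5 6)
  after r: (1 4 6)(2 5)

f r r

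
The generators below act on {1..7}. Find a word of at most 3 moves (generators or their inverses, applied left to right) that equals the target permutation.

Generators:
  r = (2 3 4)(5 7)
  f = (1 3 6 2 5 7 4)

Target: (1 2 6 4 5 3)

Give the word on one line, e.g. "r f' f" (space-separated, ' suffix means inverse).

  after f': (1 4 7 5 2 6 3)
  after r: (1 2 6 4 5 3)

f' r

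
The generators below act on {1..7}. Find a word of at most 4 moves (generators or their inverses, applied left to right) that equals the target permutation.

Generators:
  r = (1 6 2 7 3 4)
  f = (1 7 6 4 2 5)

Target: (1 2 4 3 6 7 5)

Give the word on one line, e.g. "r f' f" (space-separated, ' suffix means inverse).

r' f

  after r': (1 4 3 7 2 6)
  after f: (1 2 4 3 6 7 5)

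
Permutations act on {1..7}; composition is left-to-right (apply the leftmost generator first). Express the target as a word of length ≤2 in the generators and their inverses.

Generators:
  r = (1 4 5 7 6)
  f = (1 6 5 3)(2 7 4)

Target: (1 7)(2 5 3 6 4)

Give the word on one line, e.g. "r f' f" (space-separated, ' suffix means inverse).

  after f: (1 6 5 3)(2 7 4)
  after r': (1 7)(2 5 3 6 4)

f r'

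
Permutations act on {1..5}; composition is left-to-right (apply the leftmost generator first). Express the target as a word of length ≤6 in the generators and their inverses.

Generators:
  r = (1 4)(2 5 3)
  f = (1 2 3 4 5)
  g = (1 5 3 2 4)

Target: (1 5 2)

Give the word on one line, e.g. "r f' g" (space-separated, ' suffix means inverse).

  after f: (1 2 3 4 5)
  after r': (1 3)(2 5 4)
  after f': (1 2 4)(3 5)
  after r: (1 5 2)

f r' f' r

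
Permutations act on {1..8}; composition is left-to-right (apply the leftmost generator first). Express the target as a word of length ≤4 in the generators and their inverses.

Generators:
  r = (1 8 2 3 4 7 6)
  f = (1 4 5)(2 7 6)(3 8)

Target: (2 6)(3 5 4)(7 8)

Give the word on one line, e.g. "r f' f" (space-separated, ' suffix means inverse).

f r' f' r'

  after f: (1 4 5)(2 7 6)(3 8)
  after r': (1 3)(2 4 5 6 8)
  after f': (1 8 6 3 5 7 2)
  after r': (2 6)(3 5 4)(7 8)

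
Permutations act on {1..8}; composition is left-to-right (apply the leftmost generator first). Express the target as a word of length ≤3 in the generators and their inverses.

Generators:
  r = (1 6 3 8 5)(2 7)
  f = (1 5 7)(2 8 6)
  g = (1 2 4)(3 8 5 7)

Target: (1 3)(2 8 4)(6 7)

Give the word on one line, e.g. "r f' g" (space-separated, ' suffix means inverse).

r f' g'

  after r: (1 6 3 8 5)(2 7)
  after f': (1 8)(2 5 7 6 3)
  after g': (1 3)(2 8 4)(6 7)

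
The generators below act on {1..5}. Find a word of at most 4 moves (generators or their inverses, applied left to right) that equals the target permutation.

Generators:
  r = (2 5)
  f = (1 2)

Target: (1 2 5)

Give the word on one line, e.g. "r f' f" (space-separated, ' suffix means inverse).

  after f: (1 2)
  after r: (1 5 2)
  after f': (1 5)
  after r: (1 2 5)

f r f' r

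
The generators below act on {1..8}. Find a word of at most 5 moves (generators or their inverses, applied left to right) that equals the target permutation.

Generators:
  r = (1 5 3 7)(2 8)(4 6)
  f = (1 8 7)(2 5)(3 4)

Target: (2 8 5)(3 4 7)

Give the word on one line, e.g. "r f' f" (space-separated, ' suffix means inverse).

  after f: (1 8 7)(2 5)(3 4)
  after r: (1 2 3 6 4 7 5 8)
  after r: (1 8 5 2 7 3 4)
  after f: (1 7 4 8 2)
  after f: (2 8 5)(3 4 7)

f r r f f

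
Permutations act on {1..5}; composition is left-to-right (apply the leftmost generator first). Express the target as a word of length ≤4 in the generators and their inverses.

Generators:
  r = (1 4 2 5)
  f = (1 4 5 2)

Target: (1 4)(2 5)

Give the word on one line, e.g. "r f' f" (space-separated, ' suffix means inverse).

r f' f' r'

  after r: (1 4 2 5)
  after f': (2 4 5)
  after f': (1 2)
  after r': (1 4)(2 5)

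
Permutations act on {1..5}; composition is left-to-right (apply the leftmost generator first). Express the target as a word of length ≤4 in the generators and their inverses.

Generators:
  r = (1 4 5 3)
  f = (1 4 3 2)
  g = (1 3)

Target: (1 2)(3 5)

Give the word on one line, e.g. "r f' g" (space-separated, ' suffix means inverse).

r' g' f' g

  after r': (1 3 5 4)
  after g': (3 5 4)
  after f': (1 2 3 5)
  after g: (1 2)(3 5)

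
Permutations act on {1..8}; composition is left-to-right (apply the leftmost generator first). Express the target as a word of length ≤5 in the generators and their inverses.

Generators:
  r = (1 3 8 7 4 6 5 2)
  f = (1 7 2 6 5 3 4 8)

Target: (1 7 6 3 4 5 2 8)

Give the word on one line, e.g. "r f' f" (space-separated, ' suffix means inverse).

f r f f f

  after f: (1 7 2 6 5 3 4 8)
  after r: (1 4 7)(2 5 8 3 6)
  after f: (1 8 4 2 3 5)
  after f: (2 4 6 5 7)
  after f: (1 7 6 3 4 5 2 8)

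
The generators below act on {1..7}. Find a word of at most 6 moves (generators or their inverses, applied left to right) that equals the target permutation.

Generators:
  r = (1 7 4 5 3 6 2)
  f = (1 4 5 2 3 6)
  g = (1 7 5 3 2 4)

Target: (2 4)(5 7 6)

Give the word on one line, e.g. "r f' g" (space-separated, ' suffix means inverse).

r r g f g

  after r: (1 7 4 5 3 6 2)
  after r: (1 4 3 2 7 5 6)
  after g: (2 5 6 7 3 4)
  after f: (1 4 3 5)(6 7)
  after g: (2 4)(5 7 6)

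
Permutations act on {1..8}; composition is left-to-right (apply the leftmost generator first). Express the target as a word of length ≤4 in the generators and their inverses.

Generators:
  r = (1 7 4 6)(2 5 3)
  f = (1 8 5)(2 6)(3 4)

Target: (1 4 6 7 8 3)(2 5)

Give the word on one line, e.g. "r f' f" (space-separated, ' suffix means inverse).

  after f': (1 5 8)(2 6)(3 4)
  after r': (1 2 4 5 8 6 3 7)
  after f: (1 6 4)(2 3 7 8)
  after r': (1 4 6 7 8 3)(2 5)

f' r' f r'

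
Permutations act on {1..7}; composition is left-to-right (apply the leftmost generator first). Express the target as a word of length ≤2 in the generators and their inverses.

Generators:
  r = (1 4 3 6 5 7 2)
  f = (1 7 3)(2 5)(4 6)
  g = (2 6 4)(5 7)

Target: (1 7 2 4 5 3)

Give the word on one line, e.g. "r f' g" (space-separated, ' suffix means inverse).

  after g: (2 6 4)(5 7)
  after f: (1 7 2 4 5 3)

g f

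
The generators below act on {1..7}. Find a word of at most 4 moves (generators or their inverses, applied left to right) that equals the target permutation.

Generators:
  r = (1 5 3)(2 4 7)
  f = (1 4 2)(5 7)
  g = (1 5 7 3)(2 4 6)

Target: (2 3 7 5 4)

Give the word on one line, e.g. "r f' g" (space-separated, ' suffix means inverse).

  after g: (1 5 7 3)(2 4 6)
  after r: (1 3 5 2 7)(4 6)
  after g: (2 3 7 5 4)

g r g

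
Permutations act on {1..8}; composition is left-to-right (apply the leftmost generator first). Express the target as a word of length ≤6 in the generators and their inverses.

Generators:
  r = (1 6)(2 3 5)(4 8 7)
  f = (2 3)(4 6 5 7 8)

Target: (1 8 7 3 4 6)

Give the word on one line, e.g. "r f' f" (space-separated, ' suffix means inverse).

r f f r r

  after r: (1 6)(2 3 5)(4 8 7)
  after f: (1 5 3 7 6)
  after f: (1 7 5 2 3 8 4 6)
  after r: (1 4)(2 5 3 7)
  after r: (1 8 7 3 4 6)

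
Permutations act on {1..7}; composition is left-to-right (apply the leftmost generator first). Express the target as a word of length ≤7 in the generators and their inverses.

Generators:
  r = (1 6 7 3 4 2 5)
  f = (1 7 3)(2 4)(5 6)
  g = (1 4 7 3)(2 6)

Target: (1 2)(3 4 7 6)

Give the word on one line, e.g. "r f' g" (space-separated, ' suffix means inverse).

r f g g r'

  after r: (1 6 7 3 4 2 5)
  after f: (1 5 7)(2 6 3)
  after g: (1 5 3 6)(4 7)
  after g: (1 5)(2 6 4 3)
  after r': (1 2)(3 4 7 6)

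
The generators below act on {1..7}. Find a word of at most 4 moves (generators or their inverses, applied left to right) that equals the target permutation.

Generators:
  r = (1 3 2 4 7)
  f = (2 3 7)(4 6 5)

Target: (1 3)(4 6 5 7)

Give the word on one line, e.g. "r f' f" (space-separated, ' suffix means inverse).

f' f' r

  after f': (2 7 3)(4 5 6)
  after f': (2 3 7)(4 6 5)
  after r: (1 3)(4 6 5 7)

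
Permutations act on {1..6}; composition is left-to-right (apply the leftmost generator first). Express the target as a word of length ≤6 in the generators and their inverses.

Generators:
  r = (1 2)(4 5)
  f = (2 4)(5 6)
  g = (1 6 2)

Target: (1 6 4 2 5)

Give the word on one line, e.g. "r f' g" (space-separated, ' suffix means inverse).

f' r' g g

  after f': (2 4)(5 6)
  after r': (1 2 5 6 4)
  after g: (2 5)(4 6)
  after g: (1 6 4 2 5)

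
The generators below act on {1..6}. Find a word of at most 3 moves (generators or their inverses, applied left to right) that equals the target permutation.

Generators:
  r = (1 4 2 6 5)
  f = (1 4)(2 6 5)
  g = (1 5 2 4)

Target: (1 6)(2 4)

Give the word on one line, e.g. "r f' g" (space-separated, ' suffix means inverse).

g f r

  after g: (1 5 2 4)
  after f: (1 2)(5 6)
  after r: (1 6)(2 4)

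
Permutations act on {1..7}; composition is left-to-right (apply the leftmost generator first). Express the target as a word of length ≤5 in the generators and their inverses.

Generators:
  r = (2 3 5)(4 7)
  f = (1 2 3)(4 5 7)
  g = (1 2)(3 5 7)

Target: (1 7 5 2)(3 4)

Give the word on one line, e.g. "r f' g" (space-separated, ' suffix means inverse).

r g r g'

  after r: (2 3 5)(4 7)
  after g: (1 2 5)(3 7 4)
  after r: (1 3 4 5)
  after g': (1 7 5 2)(3 4)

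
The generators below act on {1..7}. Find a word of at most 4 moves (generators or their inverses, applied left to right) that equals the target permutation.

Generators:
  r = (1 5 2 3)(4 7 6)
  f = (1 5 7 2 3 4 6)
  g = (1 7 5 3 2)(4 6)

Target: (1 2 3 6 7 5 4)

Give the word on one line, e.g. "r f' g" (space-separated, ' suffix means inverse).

  after r': (1 3 2 5)(4 6 7)
  after g': (1 5 2 7 6)
  after f: (1 7)(3 4 6 5)
  after f: (1 2 3 6 7 5 4)

r' g' f f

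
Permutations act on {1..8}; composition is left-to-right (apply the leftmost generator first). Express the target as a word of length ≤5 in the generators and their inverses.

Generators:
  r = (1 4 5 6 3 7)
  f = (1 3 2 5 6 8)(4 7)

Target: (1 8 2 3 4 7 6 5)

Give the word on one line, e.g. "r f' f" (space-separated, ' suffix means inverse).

r f r' r' f

  after r: (1 4 5 6 3 7)
  after f: (1 7 3 4 6 2 5 8)
  after r': (1 3)(2 4 5 8 7 6)
  after r': (1 6 2)(3 7 5 8)
  after f: (1 8 2 3 4 7 6 5)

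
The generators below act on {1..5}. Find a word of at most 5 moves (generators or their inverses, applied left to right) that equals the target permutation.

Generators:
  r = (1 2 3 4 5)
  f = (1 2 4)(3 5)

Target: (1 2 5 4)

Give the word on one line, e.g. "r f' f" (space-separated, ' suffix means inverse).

  after r': (1 5 4 3 2)
  after f: (1 3 4 5)
  after f: (1 5 2 4 3)
  after r': (1 4 2 3 5)
  after f': (1 2 5 4)

r' f f r' f'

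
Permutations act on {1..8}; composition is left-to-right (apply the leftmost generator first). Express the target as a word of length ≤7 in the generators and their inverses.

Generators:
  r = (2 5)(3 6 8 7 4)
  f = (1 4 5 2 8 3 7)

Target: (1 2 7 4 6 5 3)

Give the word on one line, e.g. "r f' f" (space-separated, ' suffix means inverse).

r r f f f

  after r: (2 5)(3 6 8 7 4)
  after r: (3 8 4 6 7)
  after f: (1 4 6)(2 8 5)
  after f: (1 5 8 2 3 7)(4 6)
  after f: (1 2 7 4 6 5 3)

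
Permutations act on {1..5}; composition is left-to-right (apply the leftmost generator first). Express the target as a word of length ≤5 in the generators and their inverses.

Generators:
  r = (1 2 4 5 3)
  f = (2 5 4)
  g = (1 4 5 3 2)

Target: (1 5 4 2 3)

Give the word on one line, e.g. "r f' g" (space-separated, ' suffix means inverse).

  after g: (1 4 5 3 2)
  after r': (1 2 3)
  after f: (1 5 4 2 3)

g r' f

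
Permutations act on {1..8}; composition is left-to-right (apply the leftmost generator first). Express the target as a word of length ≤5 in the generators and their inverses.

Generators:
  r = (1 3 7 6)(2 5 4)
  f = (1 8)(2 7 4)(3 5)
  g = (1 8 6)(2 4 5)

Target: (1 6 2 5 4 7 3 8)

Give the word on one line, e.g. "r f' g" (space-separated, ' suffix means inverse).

f' f' r' f'

  after f': (1 8)(2 4 7)(3 5)
  after f': (2 7 4)
  after r': (1 6 7 5 2 3)
  after f': (1 6 2 5 4 7 3 8)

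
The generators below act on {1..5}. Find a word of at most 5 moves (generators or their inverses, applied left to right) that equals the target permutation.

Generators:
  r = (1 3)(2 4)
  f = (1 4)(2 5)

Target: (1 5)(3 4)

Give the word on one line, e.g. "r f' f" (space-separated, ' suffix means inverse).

  after f': (1 4)(2 5)
  after r: (1 2 5 4 3)
  after f': (1 5)(3 4)

f' r f'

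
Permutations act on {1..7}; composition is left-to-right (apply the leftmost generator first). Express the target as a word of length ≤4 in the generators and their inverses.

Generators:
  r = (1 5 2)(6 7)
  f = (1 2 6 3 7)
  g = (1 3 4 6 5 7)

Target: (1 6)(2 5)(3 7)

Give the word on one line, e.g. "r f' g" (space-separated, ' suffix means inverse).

  after f': (1 7 3 6 2)
  after r: (1 6)(2 5)(3 7)

f' r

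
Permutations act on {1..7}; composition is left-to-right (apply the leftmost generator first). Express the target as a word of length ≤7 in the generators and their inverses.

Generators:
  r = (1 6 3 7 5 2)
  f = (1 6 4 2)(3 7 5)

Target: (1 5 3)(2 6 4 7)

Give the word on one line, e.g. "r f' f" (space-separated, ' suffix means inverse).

  after f': (1 2 4 6)(3 5 7)
  after r': (1 5 3 7 6 2 4)
  after f: (1 3 5 7 4 6)
  after r: (1 7 4 3 2)
  after f: (1 5 3)(2 6 4 7)

f' r' f r f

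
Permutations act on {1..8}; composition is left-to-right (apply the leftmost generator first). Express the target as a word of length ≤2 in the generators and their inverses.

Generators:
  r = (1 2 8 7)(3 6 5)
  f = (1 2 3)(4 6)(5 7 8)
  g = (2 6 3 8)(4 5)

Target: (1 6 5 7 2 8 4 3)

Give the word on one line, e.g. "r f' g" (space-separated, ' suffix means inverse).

  after f: (1 2 3)(4 6)(5 7 8)
  after g: (1 6 5 7 2 8 4 3)

f g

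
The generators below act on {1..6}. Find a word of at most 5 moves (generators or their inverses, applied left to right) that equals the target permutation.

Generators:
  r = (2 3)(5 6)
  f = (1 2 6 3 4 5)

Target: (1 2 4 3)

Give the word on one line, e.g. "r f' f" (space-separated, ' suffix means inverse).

f' f' f' r

  after f': (1 5 4 3 6 2)
  after f': (1 4 6)(2 5 3)
  after f': (1 3)(2 4)(5 6)
  after r: (1 2 4 3)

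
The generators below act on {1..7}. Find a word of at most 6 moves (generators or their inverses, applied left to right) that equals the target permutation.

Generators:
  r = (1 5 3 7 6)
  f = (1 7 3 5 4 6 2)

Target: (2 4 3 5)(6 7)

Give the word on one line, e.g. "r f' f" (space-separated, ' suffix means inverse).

r r f' f'

  after r: (1 5 3 7 6)
  after r: (1 3 6 5 7)
  after f': (1 7 2 6 3 4 5)
  after f': (2 4 3 5)(6 7)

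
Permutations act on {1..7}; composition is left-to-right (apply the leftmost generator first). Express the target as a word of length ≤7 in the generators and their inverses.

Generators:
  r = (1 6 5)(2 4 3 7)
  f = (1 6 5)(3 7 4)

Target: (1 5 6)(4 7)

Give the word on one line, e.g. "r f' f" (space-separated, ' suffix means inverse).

  after f': (1 5 6)(3 4 7)
  after r': (1 6 5)(2 7 4 3)
  after r': (2 3 7)
  after f: (1 6 5)(2 7)(3 4)
  after r: (1 5 6)(4 7)

f' r' r' f r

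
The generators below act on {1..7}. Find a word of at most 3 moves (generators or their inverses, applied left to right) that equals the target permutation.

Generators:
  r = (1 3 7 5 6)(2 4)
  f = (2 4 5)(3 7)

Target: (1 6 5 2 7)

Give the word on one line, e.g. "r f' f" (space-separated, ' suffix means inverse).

  after f': (2 5 4)(3 7)
  after r': (1 6 5 2 7)

f' r'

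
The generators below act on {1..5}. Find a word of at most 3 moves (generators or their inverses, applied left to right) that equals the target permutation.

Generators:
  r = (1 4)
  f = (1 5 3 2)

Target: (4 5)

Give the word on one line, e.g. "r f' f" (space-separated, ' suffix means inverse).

f' r f

  after f': (1 2 3 5)
  after r: (1 2 3 5 4)
  after f: (4 5)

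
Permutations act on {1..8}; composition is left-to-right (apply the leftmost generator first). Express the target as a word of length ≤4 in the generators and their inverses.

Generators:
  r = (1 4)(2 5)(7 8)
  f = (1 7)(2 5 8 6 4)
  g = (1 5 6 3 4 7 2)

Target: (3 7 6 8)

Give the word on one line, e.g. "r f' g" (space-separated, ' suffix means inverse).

  after f': (1 7)(2 4 6 8 5)
  after g: (1 2 7 5)(3 4)(6 8)
  after g: (3 7 6 8)

f' g g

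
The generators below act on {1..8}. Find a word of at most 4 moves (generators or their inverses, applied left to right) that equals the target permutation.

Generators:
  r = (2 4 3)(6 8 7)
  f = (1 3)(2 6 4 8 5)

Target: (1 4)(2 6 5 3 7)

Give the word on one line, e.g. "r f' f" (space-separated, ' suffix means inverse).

  after r: (2 4 3)(6 8 7)
  after f: (1 3 6 5 2 8 7 4)
  after r: (1 2 7 3 8 6 5 4)
  after r: (1 4)(2 6 5 3 7)

r f r r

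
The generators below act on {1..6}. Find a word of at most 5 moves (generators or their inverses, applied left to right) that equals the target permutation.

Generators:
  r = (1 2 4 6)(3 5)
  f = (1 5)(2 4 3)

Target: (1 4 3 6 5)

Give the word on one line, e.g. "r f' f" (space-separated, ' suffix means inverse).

  after f': (1 5)(2 3 4)
  after r': (1 3 2 5 6 4)
  after f: (1 2)(3 4 5 6)
  after r: (1 4 3 6 5)

f' r' f r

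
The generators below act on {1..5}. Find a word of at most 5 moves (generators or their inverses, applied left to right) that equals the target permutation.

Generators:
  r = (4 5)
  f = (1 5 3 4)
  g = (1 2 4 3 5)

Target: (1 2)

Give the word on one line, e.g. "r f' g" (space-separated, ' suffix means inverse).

r f' g' r

  after r: (4 5)
  after f': (1 4)(3 5)
  after g': (1 2)(4 5)
  after r: (1 2)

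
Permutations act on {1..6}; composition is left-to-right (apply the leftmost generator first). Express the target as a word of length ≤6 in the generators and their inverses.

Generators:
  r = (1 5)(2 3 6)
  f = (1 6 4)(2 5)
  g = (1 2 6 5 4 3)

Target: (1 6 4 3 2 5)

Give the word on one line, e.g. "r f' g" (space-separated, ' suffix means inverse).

r f r f' r

  after r: (1 5)(2 3 6)
  after f: (1 2 3 4)(5 6)
  after r: (1 3 4 5 2 6)
  after f': (1 3 6 4 2)
  after r: (1 6 4 3 2 5)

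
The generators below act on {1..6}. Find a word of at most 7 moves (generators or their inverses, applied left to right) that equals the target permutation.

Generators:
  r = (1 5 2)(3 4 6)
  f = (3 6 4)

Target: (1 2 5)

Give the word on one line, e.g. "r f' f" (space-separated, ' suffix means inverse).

r' f' r' r' r'

  after r': (1 2 5)(3 6 4)
  after f': (1 2 5)
  after r': (1 5 2)(3 6 4)
  after r': (3 4 6)
  after r': (1 2 5)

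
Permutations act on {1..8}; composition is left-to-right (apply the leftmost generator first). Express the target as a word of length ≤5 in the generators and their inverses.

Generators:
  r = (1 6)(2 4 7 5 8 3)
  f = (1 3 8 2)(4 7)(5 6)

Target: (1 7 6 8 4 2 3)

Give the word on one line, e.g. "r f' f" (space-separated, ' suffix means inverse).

  after f: (1 3 8 2)(4 7)(5 6)
  after r: (1 2 6 8 4 5)
  after r: (1 4 8 7 5 6 3 2)
  after f: (1 7 6 8 4 2 3)

f r r f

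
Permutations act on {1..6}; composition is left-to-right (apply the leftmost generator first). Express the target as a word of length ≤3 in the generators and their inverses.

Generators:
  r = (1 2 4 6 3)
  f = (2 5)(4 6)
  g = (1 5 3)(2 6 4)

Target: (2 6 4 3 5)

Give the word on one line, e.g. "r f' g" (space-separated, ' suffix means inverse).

  after g: (1 5 3)(2 6 4)
  after g: (1 3 5)(2 4 6)
  after r: (2 6 4 3 5)

g g r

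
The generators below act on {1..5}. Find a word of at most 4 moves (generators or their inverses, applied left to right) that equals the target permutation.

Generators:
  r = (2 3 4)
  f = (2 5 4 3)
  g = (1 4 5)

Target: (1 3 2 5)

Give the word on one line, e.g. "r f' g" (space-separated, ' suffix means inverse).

g' g' f

  after g': (1 5 4)
  after g': (1 4 5)
  after f: (1 3 2 5)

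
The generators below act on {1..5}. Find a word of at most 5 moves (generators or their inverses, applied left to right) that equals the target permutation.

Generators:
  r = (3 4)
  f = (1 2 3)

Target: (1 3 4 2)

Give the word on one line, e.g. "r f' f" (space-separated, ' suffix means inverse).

r' f f

  after r': (3 4)
  after f: (1 2 3 4)
  after f: (1 3 4 2)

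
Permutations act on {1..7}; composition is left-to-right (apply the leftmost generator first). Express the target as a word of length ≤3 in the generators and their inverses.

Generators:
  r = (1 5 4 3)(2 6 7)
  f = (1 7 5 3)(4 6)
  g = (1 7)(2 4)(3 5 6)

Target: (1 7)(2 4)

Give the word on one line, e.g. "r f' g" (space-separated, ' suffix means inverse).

g' g' g'

  after g': (1 7)(2 4)(3 6 5)
  after g': (3 5 6)
  after g': (1 7)(2 4)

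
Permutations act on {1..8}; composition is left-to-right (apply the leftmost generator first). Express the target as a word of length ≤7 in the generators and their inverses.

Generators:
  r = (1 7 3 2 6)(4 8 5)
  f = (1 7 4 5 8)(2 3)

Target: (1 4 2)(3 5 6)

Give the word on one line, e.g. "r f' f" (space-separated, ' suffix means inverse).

f' r' r' f r'

  after f': (1 8 5 4 7)(2 3)
  after r': (1 4)(2 7 6)
  after r': (1 5 8 4 6 3 7 2)
  after f: (1 8 5)(2 7 3 4 6)
  after r': (1 4 2)(3 5 6)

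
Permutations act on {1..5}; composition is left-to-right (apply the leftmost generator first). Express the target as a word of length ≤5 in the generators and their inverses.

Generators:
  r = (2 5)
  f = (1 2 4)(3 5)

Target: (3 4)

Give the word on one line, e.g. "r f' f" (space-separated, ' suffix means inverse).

  after r: (2 5)
  after f': (1 4 2 3 5)
  after r: (1 4 5)(2 3)
  after f: (2 5)(3 4)
  after r': (3 4)

r f' r f r'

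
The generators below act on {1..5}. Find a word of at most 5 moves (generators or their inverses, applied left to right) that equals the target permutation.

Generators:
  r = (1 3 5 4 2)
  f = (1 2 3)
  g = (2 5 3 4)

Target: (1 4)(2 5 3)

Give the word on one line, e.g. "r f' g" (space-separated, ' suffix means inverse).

  after r: (1 3 5 4 2)
  after g': (1 5 3 2)
  after g': (1 2)(3 4)
  after f: (1 3 4)
  after g: (1 4)(2 5 3)

r g' g' f g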